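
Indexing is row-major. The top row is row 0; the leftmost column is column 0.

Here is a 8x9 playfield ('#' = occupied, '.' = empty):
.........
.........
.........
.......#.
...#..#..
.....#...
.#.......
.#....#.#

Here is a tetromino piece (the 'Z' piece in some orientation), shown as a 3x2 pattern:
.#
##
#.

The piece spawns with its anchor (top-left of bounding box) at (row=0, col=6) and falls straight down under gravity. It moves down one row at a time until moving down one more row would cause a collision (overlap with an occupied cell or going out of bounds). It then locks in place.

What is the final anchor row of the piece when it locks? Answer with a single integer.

Spawn at (row=0, col=6). Try each row:
  row 0: fits
  row 1: fits
  row 2: blocked -> lock at row 1

Answer: 1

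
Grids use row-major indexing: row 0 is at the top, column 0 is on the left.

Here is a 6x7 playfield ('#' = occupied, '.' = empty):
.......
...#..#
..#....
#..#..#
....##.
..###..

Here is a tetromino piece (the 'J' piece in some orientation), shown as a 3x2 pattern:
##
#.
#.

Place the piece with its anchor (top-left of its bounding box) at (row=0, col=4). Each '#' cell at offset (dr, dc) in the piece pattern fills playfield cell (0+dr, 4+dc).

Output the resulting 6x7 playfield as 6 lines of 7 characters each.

Fill (0+0,4+0) = (0,4)
Fill (0+0,4+1) = (0,5)
Fill (0+1,4+0) = (1,4)
Fill (0+2,4+0) = (2,4)

Answer: ....##.
...##.#
..#.#..
#..#..#
....##.
..###..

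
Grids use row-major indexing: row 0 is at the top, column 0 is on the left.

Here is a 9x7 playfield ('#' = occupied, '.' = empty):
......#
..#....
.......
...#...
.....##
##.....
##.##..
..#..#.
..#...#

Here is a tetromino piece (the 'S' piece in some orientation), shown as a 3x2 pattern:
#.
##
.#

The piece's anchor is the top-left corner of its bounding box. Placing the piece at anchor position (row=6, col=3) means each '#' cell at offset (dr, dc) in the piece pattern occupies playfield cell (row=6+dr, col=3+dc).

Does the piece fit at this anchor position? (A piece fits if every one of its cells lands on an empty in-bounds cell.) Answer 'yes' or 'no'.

Check each piece cell at anchor (6, 3):
  offset (0,0) -> (6,3): occupied ('#') -> FAIL
  offset (1,0) -> (7,3): empty -> OK
  offset (1,1) -> (7,4): empty -> OK
  offset (2,1) -> (8,4): empty -> OK
All cells valid: no

Answer: no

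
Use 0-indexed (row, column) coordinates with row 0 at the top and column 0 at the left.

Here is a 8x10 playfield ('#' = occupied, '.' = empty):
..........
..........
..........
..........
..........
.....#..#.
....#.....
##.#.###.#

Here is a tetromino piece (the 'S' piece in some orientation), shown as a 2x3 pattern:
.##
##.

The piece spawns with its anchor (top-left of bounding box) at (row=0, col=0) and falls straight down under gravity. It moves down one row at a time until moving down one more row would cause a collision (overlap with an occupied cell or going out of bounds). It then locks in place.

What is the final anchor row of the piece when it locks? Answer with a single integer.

Spawn at (row=0, col=0). Try each row:
  row 0: fits
  row 1: fits
  row 2: fits
  row 3: fits
  row 4: fits
  row 5: fits
  row 6: blocked -> lock at row 5

Answer: 5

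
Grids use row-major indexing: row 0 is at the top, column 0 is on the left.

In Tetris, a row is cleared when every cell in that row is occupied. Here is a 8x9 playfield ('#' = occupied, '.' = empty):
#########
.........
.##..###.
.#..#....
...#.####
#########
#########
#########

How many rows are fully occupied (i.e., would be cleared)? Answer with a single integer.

Answer: 4

Derivation:
Check each row:
  row 0: 0 empty cells -> FULL (clear)
  row 1: 9 empty cells -> not full
  row 2: 4 empty cells -> not full
  row 3: 7 empty cells -> not full
  row 4: 4 empty cells -> not full
  row 5: 0 empty cells -> FULL (clear)
  row 6: 0 empty cells -> FULL (clear)
  row 7: 0 empty cells -> FULL (clear)
Total rows cleared: 4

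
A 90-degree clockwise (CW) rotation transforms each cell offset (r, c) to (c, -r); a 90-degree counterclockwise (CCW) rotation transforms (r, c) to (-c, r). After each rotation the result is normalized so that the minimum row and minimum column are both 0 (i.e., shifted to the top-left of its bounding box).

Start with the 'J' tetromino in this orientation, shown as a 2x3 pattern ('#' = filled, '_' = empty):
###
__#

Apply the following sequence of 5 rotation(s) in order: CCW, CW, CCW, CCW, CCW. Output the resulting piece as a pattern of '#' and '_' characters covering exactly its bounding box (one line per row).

Start:
###
__#
After rotation 1 (CCW):
##
#_
#_
After rotation 2 (CW):
###
__#
After rotation 3 (CCW):
##
#_
#_
After rotation 4 (CCW):
#__
###
After rotation 5 (CCW):
_#
_#
##

Answer: _#
_#
##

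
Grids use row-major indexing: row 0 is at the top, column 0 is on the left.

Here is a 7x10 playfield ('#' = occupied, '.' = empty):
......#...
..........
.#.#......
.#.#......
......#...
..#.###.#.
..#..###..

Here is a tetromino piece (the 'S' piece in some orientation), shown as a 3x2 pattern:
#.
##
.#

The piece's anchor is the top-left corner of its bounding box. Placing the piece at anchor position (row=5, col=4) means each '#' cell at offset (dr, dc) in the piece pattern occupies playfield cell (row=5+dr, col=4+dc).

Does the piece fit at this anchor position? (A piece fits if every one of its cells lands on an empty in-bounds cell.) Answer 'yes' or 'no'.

Answer: no

Derivation:
Check each piece cell at anchor (5, 4):
  offset (0,0) -> (5,4): occupied ('#') -> FAIL
  offset (1,0) -> (6,4): empty -> OK
  offset (1,1) -> (6,5): occupied ('#') -> FAIL
  offset (2,1) -> (7,5): out of bounds -> FAIL
All cells valid: no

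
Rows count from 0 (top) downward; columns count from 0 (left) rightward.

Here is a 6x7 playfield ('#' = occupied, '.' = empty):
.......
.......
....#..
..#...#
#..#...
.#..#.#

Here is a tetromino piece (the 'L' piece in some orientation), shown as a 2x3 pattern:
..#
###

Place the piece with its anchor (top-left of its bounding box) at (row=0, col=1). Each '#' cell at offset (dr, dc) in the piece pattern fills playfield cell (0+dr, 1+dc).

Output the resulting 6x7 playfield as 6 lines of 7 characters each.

Answer: ...#...
.###...
....#..
..#...#
#..#...
.#..#.#

Derivation:
Fill (0+0,1+2) = (0,3)
Fill (0+1,1+0) = (1,1)
Fill (0+1,1+1) = (1,2)
Fill (0+1,1+2) = (1,3)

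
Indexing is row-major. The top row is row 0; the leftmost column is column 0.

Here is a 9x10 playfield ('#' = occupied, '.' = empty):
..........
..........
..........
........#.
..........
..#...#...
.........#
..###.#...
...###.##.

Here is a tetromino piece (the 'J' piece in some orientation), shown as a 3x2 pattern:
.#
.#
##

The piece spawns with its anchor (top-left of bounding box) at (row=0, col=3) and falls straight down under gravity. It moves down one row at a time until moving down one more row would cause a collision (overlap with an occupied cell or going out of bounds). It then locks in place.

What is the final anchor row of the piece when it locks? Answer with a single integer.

Answer: 4

Derivation:
Spawn at (row=0, col=3). Try each row:
  row 0: fits
  row 1: fits
  row 2: fits
  row 3: fits
  row 4: fits
  row 5: blocked -> lock at row 4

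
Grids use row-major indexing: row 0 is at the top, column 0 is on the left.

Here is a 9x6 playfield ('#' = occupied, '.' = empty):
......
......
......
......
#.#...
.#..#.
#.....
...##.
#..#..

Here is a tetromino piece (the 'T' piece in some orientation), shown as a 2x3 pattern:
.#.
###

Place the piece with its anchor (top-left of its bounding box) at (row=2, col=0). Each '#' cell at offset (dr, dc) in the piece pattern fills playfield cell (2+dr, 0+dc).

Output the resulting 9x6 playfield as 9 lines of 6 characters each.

Fill (2+0,0+1) = (2,1)
Fill (2+1,0+0) = (3,0)
Fill (2+1,0+1) = (3,1)
Fill (2+1,0+2) = (3,2)

Answer: ......
......
.#....
###...
#.#...
.#..#.
#.....
...##.
#..#..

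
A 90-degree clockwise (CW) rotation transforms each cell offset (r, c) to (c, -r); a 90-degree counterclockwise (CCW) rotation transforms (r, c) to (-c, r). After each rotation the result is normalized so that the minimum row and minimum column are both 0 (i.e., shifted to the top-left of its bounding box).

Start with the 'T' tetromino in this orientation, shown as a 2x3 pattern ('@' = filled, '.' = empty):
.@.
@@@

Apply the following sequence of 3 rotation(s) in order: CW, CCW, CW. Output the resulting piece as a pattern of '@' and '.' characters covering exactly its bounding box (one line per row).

Start:
.@.
@@@
After rotation 1 (CW):
@.
@@
@.
After rotation 2 (CCW):
.@.
@@@
After rotation 3 (CW):
@.
@@
@.

Answer: @.
@@
@.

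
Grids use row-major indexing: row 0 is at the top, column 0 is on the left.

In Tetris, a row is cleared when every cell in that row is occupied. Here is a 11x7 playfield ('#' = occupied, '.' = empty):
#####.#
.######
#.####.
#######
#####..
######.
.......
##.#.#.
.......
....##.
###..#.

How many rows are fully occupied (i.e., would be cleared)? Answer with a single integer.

Check each row:
  row 0: 1 empty cell -> not full
  row 1: 1 empty cell -> not full
  row 2: 2 empty cells -> not full
  row 3: 0 empty cells -> FULL (clear)
  row 4: 2 empty cells -> not full
  row 5: 1 empty cell -> not full
  row 6: 7 empty cells -> not full
  row 7: 3 empty cells -> not full
  row 8: 7 empty cells -> not full
  row 9: 5 empty cells -> not full
  row 10: 3 empty cells -> not full
Total rows cleared: 1

Answer: 1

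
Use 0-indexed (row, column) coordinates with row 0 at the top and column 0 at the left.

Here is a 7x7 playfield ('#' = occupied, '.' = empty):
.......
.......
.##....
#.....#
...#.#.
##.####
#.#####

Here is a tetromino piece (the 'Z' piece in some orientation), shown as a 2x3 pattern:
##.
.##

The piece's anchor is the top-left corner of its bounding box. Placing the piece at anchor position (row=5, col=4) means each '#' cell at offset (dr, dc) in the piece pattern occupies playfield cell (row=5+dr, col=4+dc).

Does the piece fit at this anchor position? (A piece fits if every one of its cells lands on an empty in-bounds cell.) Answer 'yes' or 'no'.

Check each piece cell at anchor (5, 4):
  offset (0,0) -> (5,4): occupied ('#') -> FAIL
  offset (0,1) -> (5,5): occupied ('#') -> FAIL
  offset (1,1) -> (6,5): occupied ('#') -> FAIL
  offset (1,2) -> (6,6): occupied ('#') -> FAIL
All cells valid: no

Answer: no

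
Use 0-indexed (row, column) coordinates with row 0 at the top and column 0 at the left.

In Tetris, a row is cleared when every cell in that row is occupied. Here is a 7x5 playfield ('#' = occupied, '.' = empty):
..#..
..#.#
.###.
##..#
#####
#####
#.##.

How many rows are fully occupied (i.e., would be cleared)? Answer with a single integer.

Answer: 2

Derivation:
Check each row:
  row 0: 4 empty cells -> not full
  row 1: 3 empty cells -> not full
  row 2: 2 empty cells -> not full
  row 3: 2 empty cells -> not full
  row 4: 0 empty cells -> FULL (clear)
  row 5: 0 empty cells -> FULL (clear)
  row 6: 2 empty cells -> not full
Total rows cleared: 2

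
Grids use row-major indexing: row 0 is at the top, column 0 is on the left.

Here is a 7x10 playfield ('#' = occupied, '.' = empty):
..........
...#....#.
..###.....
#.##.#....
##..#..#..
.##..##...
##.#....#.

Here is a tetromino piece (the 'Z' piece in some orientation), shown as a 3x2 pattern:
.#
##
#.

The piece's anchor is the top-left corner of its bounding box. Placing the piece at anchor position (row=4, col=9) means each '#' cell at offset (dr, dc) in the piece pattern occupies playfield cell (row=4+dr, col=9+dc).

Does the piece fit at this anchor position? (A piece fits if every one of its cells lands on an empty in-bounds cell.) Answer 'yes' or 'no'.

Check each piece cell at anchor (4, 9):
  offset (0,1) -> (4,10): out of bounds -> FAIL
  offset (1,0) -> (5,9): empty -> OK
  offset (1,1) -> (5,10): out of bounds -> FAIL
  offset (2,0) -> (6,9): empty -> OK
All cells valid: no

Answer: no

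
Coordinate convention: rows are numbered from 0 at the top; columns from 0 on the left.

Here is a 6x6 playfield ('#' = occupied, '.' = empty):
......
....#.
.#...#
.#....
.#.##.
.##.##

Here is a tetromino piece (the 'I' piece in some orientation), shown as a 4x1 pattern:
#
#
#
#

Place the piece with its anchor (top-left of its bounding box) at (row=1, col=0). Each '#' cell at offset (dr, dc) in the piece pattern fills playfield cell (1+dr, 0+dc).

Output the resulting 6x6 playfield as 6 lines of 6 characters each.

Fill (1+0,0+0) = (1,0)
Fill (1+1,0+0) = (2,0)
Fill (1+2,0+0) = (3,0)
Fill (1+3,0+0) = (4,0)

Answer: ......
#...#.
##...#
##....
##.##.
.##.##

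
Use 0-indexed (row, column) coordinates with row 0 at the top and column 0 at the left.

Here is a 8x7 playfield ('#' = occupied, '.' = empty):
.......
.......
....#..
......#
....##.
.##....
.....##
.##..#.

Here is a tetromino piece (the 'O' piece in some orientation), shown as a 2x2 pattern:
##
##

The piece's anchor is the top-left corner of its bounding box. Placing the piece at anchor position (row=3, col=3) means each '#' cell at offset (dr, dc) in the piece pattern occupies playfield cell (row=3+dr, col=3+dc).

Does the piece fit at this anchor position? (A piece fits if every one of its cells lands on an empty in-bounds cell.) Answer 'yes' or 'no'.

Check each piece cell at anchor (3, 3):
  offset (0,0) -> (3,3): empty -> OK
  offset (0,1) -> (3,4): empty -> OK
  offset (1,0) -> (4,3): empty -> OK
  offset (1,1) -> (4,4): occupied ('#') -> FAIL
All cells valid: no

Answer: no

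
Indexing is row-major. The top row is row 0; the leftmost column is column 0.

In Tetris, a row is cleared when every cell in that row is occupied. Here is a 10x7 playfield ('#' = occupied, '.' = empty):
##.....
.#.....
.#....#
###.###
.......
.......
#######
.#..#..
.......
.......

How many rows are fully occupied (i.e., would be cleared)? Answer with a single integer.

Check each row:
  row 0: 5 empty cells -> not full
  row 1: 6 empty cells -> not full
  row 2: 5 empty cells -> not full
  row 3: 1 empty cell -> not full
  row 4: 7 empty cells -> not full
  row 5: 7 empty cells -> not full
  row 6: 0 empty cells -> FULL (clear)
  row 7: 5 empty cells -> not full
  row 8: 7 empty cells -> not full
  row 9: 7 empty cells -> not full
Total rows cleared: 1

Answer: 1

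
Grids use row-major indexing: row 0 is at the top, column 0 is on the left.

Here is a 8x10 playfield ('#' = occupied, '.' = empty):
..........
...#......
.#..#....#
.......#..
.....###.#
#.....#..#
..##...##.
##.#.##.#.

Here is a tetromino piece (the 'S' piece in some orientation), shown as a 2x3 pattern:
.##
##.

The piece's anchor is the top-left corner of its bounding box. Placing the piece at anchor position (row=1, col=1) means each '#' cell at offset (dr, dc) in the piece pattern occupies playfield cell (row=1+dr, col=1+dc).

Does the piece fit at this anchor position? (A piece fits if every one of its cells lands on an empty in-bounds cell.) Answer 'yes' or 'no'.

Answer: no

Derivation:
Check each piece cell at anchor (1, 1):
  offset (0,1) -> (1,2): empty -> OK
  offset (0,2) -> (1,3): occupied ('#') -> FAIL
  offset (1,0) -> (2,1): occupied ('#') -> FAIL
  offset (1,1) -> (2,2): empty -> OK
All cells valid: no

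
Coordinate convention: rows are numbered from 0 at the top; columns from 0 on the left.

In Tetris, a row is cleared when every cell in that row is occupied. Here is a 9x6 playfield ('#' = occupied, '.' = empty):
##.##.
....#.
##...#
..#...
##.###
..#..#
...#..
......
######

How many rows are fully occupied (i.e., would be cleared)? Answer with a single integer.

Check each row:
  row 0: 2 empty cells -> not full
  row 1: 5 empty cells -> not full
  row 2: 3 empty cells -> not full
  row 3: 5 empty cells -> not full
  row 4: 1 empty cell -> not full
  row 5: 4 empty cells -> not full
  row 6: 5 empty cells -> not full
  row 7: 6 empty cells -> not full
  row 8: 0 empty cells -> FULL (clear)
Total rows cleared: 1

Answer: 1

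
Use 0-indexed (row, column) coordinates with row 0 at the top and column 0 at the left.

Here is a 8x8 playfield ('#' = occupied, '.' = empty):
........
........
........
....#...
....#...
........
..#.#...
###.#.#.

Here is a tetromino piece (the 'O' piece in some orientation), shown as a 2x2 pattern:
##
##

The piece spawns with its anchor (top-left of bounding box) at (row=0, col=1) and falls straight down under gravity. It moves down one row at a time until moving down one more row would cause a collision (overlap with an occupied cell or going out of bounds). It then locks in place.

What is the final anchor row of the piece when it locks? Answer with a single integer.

Answer: 4

Derivation:
Spawn at (row=0, col=1). Try each row:
  row 0: fits
  row 1: fits
  row 2: fits
  row 3: fits
  row 4: fits
  row 5: blocked -> lock at row 4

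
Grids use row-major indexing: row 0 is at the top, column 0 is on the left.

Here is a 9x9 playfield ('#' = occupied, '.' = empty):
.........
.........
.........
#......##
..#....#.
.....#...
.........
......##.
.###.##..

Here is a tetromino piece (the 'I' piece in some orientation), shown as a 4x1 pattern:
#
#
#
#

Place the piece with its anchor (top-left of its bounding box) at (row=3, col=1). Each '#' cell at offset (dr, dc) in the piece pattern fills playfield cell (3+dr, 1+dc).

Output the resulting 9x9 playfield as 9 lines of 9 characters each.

Answer: .........
.........
.........
##.....##
.##....#.
.#...#...
.#.......
......##.
.###.##..

Derivation:
Fill (3+0,1+0) = (3,1)
Fill (3+1,1+0) = (4,1)
Fill (3+2,1+0) = (5,1)
Fill (3+3,1+0) = (6,1)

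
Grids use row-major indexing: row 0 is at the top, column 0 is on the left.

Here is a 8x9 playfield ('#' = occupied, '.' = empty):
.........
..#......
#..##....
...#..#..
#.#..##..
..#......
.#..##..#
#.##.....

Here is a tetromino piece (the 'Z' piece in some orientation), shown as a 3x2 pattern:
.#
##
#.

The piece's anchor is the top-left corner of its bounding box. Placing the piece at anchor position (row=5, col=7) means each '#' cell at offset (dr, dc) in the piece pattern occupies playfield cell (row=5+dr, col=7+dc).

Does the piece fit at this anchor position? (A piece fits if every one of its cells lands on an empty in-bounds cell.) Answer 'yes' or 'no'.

Check each piece cell at anchor (5, 7):
  offset (0,1) -> (5,8): empty -> OK
  offset (1,0) -> (6,7): empty -> OK
  offset (1,1) -> (6,8): occupied ('#') -> FAIL
  offset (2,0) -> (7,7): empty -> OK
All cells valid: no

Answer: no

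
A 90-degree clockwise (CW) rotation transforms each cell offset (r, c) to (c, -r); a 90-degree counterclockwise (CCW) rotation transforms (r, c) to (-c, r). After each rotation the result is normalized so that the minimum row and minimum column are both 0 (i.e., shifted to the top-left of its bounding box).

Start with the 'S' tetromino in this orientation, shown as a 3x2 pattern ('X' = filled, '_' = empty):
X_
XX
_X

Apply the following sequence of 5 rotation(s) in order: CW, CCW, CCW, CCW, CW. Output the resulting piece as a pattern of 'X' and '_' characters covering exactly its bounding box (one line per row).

Answer: _XX
XX_

Derivation:
Start:
X_
XX
_X
After rotation 1 (CW):
_XX
XX_
After rotation 2 (CCW):
X_
XX
_X
After rotation 3 (CCW):
_XX
XX_
After rotation 4 (CCW):
X_
XX
_X
After rotation 5 (CW):
_XX
XX_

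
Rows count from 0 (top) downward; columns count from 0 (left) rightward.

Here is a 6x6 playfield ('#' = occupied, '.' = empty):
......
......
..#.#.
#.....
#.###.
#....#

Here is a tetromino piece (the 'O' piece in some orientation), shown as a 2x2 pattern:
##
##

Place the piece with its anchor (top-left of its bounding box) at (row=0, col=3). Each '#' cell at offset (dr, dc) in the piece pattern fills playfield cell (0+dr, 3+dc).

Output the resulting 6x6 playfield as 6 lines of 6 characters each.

Answer: ...##.
...##.
..#.#.
#.....
#.###.
#....#

Derivation:
Fill (0+0,3+0) = (0,3)
Fill (0+0,3+1) = (0,4)
Fill (0+1,3+0) = (1,3)
Fill (0+1,3+1) = (1,4)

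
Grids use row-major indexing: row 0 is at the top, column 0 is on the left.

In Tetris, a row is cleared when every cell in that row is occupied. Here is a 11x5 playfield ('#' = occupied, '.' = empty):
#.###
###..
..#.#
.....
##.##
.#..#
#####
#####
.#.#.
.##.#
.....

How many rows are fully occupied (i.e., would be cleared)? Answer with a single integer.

Check each row:
  row 0: 1 empty cell -> not full
  row 1: 2 empty cells -> not full
  row 2: 3 empty cells -> not full
  row 3: 5 empty cells -> not full
  row 4: 1 empty cell -> not full
  row 5: 3 empty cells -> not full
  row 6: 0 empty cells -> FULL (clear)
  row 7: 0 empty cells -> FULL (clear)
  row 8: 3 empty cells -> not full
  row 9: 2 empty cells -> not full
  row 10: 5 empty cells -> not full
Total rows cleared: 2

Answer: 2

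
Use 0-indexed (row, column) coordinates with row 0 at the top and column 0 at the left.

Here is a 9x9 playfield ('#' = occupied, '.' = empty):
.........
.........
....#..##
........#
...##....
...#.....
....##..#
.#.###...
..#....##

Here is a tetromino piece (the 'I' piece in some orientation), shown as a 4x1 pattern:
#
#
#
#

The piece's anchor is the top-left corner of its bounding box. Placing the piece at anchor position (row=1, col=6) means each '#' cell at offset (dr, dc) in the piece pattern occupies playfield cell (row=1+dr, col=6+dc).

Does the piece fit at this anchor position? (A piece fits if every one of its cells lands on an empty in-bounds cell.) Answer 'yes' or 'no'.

Answer: yes

Derivation:
Check each piece cell at anchor (1, 6):
  offset (0,0) -> (1,6): empty -> OK
  offset (1,0) -> (2,6): empty -> OK
  offset (2,0) -> (3,6): empty -> OK
  offset (3,0) -> (4,6): empty -> OK
All cells valid: yes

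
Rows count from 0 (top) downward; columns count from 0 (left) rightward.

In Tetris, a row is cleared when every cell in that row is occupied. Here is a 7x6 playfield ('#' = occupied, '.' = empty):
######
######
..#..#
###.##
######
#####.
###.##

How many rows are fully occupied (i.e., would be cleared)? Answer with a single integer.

Check each row:
  row 0: 0 empty cells -> FULL (clear)
  row 1: 0 empty cells -> FULL (clear)
  row 2: 4 empty cells -> not full
  row 3: 1 empty cell -> not full
  row 4: 0 empty cells -> FULL (clear)
  row 5: 1 empty cell -> not full
  row 6: 1 empty cell -> not full
Total rows cleared: 3

Answer: 3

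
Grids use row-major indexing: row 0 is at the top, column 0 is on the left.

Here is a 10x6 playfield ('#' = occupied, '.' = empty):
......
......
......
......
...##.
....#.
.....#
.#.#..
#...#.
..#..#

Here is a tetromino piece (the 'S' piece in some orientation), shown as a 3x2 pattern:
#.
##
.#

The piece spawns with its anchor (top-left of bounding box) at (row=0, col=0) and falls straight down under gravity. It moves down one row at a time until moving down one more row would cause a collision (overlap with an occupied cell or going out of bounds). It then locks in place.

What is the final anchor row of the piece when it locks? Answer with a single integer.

Answer: 4

Derivation:
Spawn at (row=0, col=0). Try each row:
  row 0: fits
  row 1: fits
  row 2: fits
  row 3: fits
  row 4: fits
  row 5: blocked -> lock at row 4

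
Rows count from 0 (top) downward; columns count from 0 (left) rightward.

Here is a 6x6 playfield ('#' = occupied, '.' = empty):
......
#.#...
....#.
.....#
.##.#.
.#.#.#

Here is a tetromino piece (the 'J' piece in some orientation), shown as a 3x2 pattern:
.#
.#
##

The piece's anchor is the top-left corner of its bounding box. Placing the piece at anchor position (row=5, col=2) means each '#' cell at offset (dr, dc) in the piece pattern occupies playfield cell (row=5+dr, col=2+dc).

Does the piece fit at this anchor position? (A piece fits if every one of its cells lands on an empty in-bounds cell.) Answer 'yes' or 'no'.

Check each piece cell at anchor (5, 2):
  offset (0,1) -> (5,3): occupied ('#') -> FAIL
  offset (1,1) -> (6,3): out of bounds -> FAIL
  offset (2,0) -> (7,2): out of bounds -> FAIL
  offset (2,1) -> (7,3): out of bounds -> FAIL
All cells valid: no

Answer: no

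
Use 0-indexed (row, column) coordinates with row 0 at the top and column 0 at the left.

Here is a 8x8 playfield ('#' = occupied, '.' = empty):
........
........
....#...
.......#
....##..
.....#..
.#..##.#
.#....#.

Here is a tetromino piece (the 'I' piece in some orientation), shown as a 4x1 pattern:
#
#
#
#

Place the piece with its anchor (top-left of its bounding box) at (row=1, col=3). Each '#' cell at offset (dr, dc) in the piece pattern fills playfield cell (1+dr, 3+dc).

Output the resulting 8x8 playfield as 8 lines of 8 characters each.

Fill (1+0,3+0) = (1,3)
Fill (1+1,3+0) = (2,3)
Fill (1+2,3+0) = (3,3)
Fill (1+3,3+0) = (4,3)

Answer: ........
...#....
...##...
...#...#
...###..
.....#..
.#..##.#
.#....#.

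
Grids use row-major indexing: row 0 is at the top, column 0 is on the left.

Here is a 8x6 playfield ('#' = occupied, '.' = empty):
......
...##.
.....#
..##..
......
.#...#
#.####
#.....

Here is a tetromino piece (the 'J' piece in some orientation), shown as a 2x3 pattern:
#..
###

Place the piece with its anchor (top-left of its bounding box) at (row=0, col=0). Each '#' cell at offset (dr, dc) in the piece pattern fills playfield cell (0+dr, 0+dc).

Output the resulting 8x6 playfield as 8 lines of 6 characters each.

Fill (0+0,0+0) = (0,0)
Fill (0+1,0+0) = (1,0)
Fill (0+1,0+1) = (1,1)
Fill (0+1,0+2) = (1,2)

Answer: #.....
#####.
.....#
..##..
......
.#...#
#.####
#.....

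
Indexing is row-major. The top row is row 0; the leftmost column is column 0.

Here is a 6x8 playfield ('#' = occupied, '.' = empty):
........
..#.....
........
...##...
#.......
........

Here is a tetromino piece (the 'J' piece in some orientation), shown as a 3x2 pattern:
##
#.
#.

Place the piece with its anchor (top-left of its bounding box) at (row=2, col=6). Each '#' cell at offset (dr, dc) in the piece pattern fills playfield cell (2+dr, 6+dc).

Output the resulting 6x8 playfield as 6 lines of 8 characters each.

Answer: ........
..#.....
......##
...##.#.
#.....#.
........

Derivation:
Fill (2+0,6+0) = (2,6)
Fill (2+0,6+1) = (2,7)
Fill (2+1,6+0) = (3,6)
Fill (2+2,6+0) = (4,6)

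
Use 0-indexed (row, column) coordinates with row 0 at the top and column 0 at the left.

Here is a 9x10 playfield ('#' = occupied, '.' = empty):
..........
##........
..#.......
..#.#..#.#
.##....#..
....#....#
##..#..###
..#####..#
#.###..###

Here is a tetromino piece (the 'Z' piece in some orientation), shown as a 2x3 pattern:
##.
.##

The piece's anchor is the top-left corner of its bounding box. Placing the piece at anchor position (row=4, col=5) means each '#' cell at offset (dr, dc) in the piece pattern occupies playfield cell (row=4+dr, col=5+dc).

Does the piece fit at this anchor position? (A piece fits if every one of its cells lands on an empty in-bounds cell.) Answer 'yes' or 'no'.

Check each piece cell at anchor (4, 5):
  offset (0,0) -> (4,5): empty -> OK
  offset (0,1) -> (4,6): empty -> OK
  offset (1,1) -> (5,6): empty -> OK
  offset (1,2) -> (5,7): empty -> OK
All cells valid: yes

Answer: yes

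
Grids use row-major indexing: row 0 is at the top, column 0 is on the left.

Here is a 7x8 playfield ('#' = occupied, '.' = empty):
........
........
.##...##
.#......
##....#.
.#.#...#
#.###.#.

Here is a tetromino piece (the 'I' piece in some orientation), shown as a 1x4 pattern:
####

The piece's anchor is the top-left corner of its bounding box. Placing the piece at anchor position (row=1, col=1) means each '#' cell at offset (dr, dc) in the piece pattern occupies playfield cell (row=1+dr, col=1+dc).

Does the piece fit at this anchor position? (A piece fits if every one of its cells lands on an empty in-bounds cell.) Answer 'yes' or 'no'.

Check each piece cell at anchor (1, 1):
  offset (0,0) -> (1,1): empty -> OK
  offset (0,1) -> (1,2): empty -> OK
  offset (0,2) -> (1,3): empty -> OK
  offset (0,3) -> (1,4): empty -> OK
All cells valid: yes

Answer: yes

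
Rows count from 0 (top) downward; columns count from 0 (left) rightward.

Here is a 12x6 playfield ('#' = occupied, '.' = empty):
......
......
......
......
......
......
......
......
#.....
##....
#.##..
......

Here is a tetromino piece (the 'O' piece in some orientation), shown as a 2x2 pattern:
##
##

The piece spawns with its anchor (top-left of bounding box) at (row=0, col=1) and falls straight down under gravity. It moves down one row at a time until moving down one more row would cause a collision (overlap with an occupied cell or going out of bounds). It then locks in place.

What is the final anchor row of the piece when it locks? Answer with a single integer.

Answer: 7

Derivation:
Spawn at (row=0, col=1). Try each row:
  row 0: fits
  row 1: fits
  row 2: fits
  row 3: fits
  row 4: fits
  row 5: fits
  row 6: fits
  row 7: fits
  row 8: blocked -> lock at row 7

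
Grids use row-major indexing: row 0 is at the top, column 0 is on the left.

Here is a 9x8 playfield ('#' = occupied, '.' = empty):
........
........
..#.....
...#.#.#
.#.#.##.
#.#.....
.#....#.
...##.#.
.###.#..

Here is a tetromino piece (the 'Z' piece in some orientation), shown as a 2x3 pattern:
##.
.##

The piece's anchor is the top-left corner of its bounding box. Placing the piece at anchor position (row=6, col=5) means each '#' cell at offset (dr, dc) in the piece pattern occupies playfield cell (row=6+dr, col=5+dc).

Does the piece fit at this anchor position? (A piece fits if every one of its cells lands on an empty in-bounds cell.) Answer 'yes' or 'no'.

Answer: no

Derivation:
Check each piece cell at anchor (6, 5):
  offset (0,0) -> (6,5): empty -> OK
  offset (0,1) -> (6,6): occupied ('#') -> FAIL
  offset (1,1) -> (7,6): occupied ('#') -> FAIL
  offset (1,2) -> (7,7): empty -> OK
All cells valid: no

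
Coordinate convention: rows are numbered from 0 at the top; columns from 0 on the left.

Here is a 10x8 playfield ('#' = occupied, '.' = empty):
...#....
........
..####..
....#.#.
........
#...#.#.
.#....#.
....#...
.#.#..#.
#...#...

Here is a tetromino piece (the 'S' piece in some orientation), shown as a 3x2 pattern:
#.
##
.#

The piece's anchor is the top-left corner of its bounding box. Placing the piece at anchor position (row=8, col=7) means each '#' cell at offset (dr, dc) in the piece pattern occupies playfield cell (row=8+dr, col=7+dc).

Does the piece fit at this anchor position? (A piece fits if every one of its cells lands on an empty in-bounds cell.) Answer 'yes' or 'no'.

Answer: no

Derivation:
Check each piece cell at anchor (8, 7):
  offset (0,0) -> (8,7): empty -> OK
  offset (1,0) -> (9,7): empty -> OK
  offset (1,1) -> (9,8): out of bounds -> FAIL
  offset (2,1) -> (10,8): out of bounds -> FAIL
All cells valid: no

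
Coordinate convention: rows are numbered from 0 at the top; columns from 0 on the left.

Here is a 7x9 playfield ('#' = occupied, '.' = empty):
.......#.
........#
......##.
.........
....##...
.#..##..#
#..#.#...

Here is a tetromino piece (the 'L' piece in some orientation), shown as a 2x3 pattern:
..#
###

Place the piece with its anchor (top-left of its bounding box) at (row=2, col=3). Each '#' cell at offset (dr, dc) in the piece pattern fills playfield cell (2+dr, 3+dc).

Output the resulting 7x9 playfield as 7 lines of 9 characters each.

Fill (2+0,3+2) = (2,5)
Fill (2+1,3+0) = (3,3)
Fill (2+1,3+1) = (3,4)
Fill (2+1,3+2) = (3,5)

Answer: .......#.
........#
.....###.
...###...
....##...
.#..##..#
#..#.#...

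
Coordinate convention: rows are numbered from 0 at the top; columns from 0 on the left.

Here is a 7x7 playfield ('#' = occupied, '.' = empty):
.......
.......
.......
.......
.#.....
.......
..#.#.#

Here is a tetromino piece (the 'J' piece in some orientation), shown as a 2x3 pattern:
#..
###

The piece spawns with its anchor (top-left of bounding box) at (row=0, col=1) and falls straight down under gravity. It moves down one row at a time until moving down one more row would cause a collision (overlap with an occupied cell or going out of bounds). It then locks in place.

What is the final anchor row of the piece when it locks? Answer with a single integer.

Answer: 2

Derivation:
Spawn at (row=0, col=1). Try each row:
  row 0: fits
  row 1: fits
  row 2: fits
  row 3: blocked -> lock at row 2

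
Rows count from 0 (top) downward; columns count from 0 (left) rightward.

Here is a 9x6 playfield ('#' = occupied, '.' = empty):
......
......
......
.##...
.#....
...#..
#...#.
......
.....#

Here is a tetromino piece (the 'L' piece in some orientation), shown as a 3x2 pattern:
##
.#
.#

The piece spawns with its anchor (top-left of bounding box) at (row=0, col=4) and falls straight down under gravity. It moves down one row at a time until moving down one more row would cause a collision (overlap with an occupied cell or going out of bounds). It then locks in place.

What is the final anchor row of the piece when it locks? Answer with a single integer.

Spawn at (row=0, col=4). Try each row:
  row 0: fits
  row 1: fits
  row 2: fits
  row 3: fits
  row 4: fits
  row 5: fits
  row 6: blocked -> lock at row 5

Answer: 5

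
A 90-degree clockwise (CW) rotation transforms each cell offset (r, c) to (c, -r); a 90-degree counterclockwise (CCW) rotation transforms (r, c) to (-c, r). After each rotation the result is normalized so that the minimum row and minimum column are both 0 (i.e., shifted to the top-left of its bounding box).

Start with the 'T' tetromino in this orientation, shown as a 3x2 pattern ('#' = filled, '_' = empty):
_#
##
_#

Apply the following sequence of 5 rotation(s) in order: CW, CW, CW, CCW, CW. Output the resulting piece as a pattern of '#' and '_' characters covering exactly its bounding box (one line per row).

Start:
_#
##
_#
After rotation 1 (CW):
_#_
###
After rotation 2 (CW):
#_
##
#_
After rotation 3 (CW):
###
_#_
After rotation 4 (CCW):
#_
##
#_
After rotation 5 (CW):
###
_#_

Answer: ###
_#_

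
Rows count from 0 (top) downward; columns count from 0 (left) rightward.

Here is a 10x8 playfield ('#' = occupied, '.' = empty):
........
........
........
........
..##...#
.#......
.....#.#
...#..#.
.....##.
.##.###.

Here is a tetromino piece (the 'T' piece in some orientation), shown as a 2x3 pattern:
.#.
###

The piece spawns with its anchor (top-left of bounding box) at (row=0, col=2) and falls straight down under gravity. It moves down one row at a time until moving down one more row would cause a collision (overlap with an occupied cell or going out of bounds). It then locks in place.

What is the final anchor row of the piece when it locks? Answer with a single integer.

Answer: 2

Derivation:
Spawn at (row=0, col=2). Try each row:
  row 0: fits
  row 1: fits
  row 2: fits
  row 3: blocked -> lock at row 2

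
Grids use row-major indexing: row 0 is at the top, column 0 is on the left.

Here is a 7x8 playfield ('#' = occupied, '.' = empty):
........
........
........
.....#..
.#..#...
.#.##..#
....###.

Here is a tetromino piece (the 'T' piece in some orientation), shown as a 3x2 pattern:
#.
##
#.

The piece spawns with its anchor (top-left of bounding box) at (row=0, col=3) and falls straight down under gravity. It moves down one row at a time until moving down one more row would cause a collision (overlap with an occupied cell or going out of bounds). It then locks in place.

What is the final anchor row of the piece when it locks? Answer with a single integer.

Answer: 2

Derivation:
Spawn at (row=0, col=3). Try each row:
  row 0: fits
  row 1: fits
  row 2: fits
  row 3: blocked -> lock at row 2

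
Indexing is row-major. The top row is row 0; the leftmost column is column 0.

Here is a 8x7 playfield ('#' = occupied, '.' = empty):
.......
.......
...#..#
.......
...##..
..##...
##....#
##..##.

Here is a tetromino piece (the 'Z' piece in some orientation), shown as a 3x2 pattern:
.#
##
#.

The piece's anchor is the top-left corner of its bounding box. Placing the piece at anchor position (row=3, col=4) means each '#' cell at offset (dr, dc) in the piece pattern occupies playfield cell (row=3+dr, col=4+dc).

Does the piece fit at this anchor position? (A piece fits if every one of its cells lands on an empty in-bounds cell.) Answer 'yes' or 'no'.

Answer: no

Derivation:
Check each piece cell at anchor (3, 4):
  offset (0,1) -> (3,5): empty -> OK
  offset (1,0) -> (4,4): occupied ('#') -> FAIL
  offset (1,1) -> (4,5): empty -> OK
  offset (2,0) -> (5,4): empty -> OK
All cells valid: no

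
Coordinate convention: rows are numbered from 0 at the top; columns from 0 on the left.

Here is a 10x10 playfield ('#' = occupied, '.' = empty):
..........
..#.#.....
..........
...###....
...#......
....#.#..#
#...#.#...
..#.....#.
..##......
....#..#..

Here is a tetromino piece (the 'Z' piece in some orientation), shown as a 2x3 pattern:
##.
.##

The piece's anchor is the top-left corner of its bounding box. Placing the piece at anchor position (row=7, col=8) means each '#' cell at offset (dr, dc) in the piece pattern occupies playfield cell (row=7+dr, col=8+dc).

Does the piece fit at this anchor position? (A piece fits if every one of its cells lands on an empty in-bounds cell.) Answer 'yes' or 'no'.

Answer: no

Derivation:
Check each piece cell at anchor (7, 8):
  offset (0,0) -> (7,8): occupied ('#') -> FAIL
  offset (0,1) -> (7,9): empty -> OK
  offset (1,1) -> (8,9): empty -> OK
  offset (1,2) -> (8,10): out of bounds -> FAIL
All cells valid: no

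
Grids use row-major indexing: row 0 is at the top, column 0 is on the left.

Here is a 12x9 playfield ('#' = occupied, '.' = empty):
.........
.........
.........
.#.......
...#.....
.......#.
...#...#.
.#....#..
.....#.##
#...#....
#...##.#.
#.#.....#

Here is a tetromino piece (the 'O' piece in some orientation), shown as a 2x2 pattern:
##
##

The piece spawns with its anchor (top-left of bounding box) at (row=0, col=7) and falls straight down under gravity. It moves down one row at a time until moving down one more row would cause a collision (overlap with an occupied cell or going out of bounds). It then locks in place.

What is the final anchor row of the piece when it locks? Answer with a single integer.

Spawn at (row=0, col=7). Try each row:
  row 0: fits
  row 1: fits
  row 2: fits
  row 3: fits
  row 4: blocked -> lock at row 3

Answer: 3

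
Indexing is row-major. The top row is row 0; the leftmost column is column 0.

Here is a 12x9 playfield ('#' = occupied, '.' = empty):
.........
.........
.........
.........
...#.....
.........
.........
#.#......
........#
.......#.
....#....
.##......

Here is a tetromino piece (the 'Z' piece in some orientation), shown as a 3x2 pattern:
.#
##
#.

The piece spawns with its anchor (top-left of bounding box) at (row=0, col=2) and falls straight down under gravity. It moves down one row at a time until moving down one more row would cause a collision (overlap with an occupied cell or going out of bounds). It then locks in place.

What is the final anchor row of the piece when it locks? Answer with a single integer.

Spawn at (row=0, col=2). Try each row:
  row 0: fits
  row 1: fits
  row 2: fits
  row 3: blocked -> lock at row 2

Answer: 2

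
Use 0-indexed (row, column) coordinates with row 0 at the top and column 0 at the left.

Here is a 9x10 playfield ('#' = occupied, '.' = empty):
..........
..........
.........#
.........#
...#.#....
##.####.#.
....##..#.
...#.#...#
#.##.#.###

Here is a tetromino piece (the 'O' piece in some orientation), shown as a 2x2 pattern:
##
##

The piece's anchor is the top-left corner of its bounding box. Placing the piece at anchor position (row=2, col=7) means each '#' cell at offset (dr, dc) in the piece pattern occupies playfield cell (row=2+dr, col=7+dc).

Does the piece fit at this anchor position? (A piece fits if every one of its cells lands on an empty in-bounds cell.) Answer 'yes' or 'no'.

Answer: yes

Derivation:
Check each piece cell at anchor (2, 7):
  offset (0,0) -> (2,7): empty -> OK
  offset (0,1) -> (2,8): empty -> OK
  offset (1,0) -> (3,7): empty -> OK
  offset (1,1) -> (3,8): empty -> OK
All cells valid: yes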